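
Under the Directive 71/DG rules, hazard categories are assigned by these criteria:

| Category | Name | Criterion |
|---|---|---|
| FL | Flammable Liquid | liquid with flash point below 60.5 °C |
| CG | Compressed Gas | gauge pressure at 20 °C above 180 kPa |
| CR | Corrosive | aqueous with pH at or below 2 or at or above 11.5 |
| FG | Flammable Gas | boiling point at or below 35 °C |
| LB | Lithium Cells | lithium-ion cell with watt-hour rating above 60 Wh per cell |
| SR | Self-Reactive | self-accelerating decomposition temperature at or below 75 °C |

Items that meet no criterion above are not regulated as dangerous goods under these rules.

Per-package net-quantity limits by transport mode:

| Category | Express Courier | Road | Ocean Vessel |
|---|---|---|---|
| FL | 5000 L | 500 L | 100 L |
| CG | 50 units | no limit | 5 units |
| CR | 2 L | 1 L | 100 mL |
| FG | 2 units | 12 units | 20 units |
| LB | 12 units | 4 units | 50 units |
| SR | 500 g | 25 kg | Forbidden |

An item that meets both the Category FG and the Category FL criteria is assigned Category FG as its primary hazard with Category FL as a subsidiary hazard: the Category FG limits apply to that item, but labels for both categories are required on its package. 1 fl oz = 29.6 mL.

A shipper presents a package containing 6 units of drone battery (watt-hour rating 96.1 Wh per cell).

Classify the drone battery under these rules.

Watt-hour rating 96.1 Wh per cell meets the Category LB criterion (Lithium Cells), so the drone battery is Category LB.

Category LB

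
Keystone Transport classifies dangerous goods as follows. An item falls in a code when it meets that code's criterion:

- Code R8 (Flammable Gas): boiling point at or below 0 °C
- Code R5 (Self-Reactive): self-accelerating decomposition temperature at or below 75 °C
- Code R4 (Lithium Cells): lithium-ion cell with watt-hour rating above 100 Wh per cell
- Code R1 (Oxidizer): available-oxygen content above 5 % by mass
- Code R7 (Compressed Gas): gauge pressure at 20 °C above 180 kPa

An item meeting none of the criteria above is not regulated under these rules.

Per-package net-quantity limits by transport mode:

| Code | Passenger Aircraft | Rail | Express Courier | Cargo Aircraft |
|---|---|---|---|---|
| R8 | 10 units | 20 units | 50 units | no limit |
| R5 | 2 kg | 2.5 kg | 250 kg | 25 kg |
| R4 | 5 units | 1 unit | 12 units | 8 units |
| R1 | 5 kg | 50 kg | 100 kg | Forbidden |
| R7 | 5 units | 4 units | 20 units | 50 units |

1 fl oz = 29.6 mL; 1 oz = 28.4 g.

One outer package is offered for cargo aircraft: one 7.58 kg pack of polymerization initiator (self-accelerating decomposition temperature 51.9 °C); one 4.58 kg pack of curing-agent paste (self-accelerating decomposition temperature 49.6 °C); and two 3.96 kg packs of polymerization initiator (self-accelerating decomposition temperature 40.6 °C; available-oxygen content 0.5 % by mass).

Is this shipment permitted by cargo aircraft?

The polymerization initiator has self-accelerating decomposition temperature 51.9 °C, which is ≤ 75 °C, so it is Code R5 (Self-Reactive).
With self-accelerating decomposition temperature 49.6 °C (≤ 75 °C), the curing-agent paste falls in Code R5.
Polymerization initiator: self-accelerating decomposition temperature 40.6 °C ≤ 75 °C → Code R5 (Self-Reactive).
Total Code R5: 7.58 kg + 4.58 kg + (two 3.96 kg packs = 7.92 kg) = 20.08 kg.
20.08 kg ≤ 25 kg (cargo aircraft limit, Code R5) — within limit.

Yes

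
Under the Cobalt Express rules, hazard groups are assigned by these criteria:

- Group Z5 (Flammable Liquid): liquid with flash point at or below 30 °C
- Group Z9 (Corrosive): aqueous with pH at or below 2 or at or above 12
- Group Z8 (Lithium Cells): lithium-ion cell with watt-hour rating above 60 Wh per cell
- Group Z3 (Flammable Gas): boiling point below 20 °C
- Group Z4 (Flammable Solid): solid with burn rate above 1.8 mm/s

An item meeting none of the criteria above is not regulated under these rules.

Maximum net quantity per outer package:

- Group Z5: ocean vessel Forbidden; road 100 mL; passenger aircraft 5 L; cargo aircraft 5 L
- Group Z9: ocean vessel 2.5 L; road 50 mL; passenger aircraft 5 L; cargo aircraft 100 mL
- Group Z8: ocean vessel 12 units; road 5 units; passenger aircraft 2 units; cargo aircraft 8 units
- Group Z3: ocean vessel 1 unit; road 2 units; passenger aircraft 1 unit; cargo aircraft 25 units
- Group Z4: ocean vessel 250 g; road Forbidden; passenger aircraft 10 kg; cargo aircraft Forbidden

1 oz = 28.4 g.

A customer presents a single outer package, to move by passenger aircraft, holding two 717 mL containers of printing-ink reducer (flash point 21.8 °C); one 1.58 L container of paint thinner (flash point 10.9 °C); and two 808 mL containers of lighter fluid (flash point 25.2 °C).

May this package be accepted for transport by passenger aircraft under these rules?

Yes

Printing-ink reducer: flash point 21.8 °C ≤ 30 °C → Group Z5 (Flammable Liquid).
Paint thinner: flash point 10.9 °C ≤ 30 °C → Group Z5 (Flammable Liquid).
Flash point 25.2 °C meets the Group Z5 criterion (Flammable Liquid), so the lighter fluid is Group Z5.
Total Group Z5: (two 717 mL containers = 1.434 L) + 1.58 L + (two 808 mL containers = 1.616 L) = 4.63 L.
4.63 L ≤ 5 L (passenger aircraft limit, Group Z5) — within limit.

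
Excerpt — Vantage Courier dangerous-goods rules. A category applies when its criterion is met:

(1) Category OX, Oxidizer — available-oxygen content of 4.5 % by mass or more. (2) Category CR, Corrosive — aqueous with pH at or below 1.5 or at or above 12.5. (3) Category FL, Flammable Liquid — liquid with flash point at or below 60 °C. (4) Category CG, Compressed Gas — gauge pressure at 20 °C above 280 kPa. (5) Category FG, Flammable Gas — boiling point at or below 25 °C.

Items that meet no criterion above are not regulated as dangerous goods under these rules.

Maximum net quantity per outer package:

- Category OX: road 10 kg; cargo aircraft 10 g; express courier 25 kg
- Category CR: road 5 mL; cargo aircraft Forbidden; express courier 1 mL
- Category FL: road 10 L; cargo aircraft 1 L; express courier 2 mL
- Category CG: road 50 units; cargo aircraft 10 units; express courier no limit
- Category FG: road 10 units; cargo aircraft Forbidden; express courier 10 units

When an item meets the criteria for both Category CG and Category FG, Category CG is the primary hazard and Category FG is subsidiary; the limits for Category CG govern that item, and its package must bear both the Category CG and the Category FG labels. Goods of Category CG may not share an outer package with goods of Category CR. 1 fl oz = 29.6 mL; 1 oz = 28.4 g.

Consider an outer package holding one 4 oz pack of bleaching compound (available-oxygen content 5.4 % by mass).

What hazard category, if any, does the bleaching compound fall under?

The bleaching compound has available-oxygen content 5.4 % by mass, which is ≥ 4.5 % by mass, so it is Category OX (Oxidizer).

Category OX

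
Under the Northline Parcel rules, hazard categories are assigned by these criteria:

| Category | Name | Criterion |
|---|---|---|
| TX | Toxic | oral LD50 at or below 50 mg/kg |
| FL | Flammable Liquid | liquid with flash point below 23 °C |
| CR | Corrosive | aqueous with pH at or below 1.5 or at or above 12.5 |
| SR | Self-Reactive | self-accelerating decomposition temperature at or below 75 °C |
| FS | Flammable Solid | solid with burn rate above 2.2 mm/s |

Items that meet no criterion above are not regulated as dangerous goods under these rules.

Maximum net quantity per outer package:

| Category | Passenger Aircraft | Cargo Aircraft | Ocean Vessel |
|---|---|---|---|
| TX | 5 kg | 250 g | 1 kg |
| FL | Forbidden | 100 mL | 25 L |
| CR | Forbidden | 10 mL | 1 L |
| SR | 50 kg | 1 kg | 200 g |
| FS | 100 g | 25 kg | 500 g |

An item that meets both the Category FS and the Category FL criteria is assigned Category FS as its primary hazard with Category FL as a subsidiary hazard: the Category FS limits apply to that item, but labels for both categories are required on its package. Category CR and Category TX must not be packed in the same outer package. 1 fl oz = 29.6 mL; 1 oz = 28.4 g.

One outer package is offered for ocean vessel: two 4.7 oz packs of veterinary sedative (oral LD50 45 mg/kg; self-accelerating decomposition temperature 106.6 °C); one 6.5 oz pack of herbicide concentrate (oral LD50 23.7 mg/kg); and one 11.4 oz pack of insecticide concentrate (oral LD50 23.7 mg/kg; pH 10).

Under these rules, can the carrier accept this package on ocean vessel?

Oral LD50 45 mg/kg meets the Category TX criterion (Toxic), so the veterinary sedative is Category TX.
The herbicide concentrate has oral LD50 23.7 mg/kg, which is ≤ 50 mg/kg, so it is Category TX (Toxic).
The insecticide concentrate has oral LD50 23.7 mg/kg, which is ≤ 50 mg/kg, so it is Category TX (Toxic).
Total Category TX: (two 4.7 oz packs = 266.96 g) + (one 6.5 oz pack = 184.6 g) + (one 11.4 oz pack = 323.76 g) = 775.32 g.
775.32 g is within the ocean vessel limit of 1 kg for Category TX.

Yes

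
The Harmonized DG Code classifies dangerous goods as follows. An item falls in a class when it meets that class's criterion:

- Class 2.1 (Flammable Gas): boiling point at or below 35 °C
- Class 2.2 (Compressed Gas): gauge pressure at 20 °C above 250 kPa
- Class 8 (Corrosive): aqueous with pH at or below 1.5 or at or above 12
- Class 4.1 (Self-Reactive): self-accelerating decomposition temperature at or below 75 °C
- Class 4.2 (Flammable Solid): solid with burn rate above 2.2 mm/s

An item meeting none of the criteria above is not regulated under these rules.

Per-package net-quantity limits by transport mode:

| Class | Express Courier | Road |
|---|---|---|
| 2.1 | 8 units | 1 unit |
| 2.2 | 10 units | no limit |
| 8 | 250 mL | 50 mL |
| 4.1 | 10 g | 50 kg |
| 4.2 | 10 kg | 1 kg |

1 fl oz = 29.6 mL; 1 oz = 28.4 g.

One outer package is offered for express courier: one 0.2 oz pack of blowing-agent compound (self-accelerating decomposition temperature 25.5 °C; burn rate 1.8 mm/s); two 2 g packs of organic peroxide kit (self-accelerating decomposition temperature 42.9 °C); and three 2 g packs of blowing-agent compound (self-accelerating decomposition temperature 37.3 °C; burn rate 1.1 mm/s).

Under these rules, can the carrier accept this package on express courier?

Blowing-agent compound: self-accelerating decomposition temperature 25.5 °C ≤ 75 °C → Class 4.1 (Self-Reactive).
Organic peroxide kit: self-accelerating decomposition temperature 42.9 °C ≤ 75 °C → Class 4.1 (Self-Reactive).
The blowing-agent compound has self-accelerating decomposition temperature 37.3 °C, which is ≤ 75 °C, so it is Class 4.1 (Self-Reactive).
Class 4.1 net quantity: (one 0.2 oz pack = 5.68 g) + (two 2 g packs = 4 g) + (three 2 g packs = 6 g) = 15.68 g.
15.68 g > 10 g (express courier limit, Class 4.1) — over the limit.

No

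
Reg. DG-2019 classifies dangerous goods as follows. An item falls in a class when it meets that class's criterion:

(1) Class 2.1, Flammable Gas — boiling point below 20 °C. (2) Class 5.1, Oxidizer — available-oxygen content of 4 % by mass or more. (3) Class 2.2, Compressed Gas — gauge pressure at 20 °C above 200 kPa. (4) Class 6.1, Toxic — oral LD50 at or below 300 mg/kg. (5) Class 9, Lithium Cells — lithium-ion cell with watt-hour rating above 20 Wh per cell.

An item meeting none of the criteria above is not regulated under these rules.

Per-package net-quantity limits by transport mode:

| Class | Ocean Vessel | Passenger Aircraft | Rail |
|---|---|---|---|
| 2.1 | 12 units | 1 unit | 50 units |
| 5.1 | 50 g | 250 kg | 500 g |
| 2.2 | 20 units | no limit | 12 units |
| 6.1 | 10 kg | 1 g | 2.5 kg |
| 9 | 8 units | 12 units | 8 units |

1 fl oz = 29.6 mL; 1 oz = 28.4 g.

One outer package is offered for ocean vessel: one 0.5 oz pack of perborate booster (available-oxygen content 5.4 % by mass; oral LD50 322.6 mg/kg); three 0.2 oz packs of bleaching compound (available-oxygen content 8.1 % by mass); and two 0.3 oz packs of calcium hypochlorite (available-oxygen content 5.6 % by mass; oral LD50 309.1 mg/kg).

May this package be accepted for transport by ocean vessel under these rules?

Yes

Perborate booster: available-oxygen content 5.4 % by mass ≥ 4 % by mass → Class 5.1 (Oxidizer).
Available-oxygen content 8.1 % by mass meets the Class 5.1 criterion (Oxidizer), so the bleaching compound is Class 5.1.
The calcium hypochlorite has available-oxygen content 5.6 % by mass, which is ≥ 4 % by mass, so it is Class 5.1 (Oxidizer).
Total Class 5.1: (one 0.5 oz pack = 14.2 g) + (three 0.2 oz packs = 17.04 g) + (two 0.3 oz packs = 17.04 g) = 48.28 g.
48.28 g is within the ocean vessel limit of 50 g for Class 5.1.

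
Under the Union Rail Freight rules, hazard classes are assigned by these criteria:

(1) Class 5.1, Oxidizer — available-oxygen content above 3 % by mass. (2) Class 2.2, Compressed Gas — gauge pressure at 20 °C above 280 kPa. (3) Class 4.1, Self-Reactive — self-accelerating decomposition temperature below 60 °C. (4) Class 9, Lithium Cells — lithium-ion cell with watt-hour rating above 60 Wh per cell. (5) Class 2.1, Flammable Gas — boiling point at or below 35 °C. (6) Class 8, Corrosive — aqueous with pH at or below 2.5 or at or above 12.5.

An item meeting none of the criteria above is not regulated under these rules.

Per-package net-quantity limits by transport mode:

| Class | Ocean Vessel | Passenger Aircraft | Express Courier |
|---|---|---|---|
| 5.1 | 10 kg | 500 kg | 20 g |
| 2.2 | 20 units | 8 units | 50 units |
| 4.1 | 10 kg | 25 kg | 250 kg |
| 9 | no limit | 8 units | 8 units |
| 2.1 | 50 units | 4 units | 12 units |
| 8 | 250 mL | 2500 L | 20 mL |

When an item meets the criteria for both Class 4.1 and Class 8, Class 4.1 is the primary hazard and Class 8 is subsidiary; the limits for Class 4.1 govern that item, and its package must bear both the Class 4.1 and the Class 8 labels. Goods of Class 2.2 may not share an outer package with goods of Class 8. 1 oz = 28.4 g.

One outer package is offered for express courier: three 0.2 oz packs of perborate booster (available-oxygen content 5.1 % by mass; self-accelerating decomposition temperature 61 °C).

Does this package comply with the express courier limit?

Yes

The perborate booster has available-oxygen content 5.1 % by mass, which is > 3 % by mass, so it is Class 5.1 (Oxidizer).
Class 5.1 quantity: three 0.2 oz packs = 17.04 g.
That is within the Class 5.1 express courier limit of 20 g.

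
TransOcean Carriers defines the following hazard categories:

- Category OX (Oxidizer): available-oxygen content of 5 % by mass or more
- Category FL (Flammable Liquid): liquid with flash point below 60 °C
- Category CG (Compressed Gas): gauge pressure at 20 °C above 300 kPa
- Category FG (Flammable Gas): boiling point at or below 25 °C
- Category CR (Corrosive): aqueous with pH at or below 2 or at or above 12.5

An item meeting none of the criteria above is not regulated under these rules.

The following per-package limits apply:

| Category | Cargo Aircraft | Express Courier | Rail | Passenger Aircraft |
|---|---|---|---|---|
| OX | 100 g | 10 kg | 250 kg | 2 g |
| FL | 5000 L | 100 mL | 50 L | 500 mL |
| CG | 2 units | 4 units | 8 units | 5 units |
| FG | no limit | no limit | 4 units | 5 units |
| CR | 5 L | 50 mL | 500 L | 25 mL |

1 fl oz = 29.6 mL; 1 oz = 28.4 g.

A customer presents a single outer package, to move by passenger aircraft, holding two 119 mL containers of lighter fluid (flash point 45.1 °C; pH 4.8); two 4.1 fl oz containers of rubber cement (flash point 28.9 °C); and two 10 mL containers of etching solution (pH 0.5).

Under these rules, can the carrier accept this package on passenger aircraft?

Lighter fluid: flash point 45.1 °C < 60 °C → Category FL (Flammable Liquid).
The rubber cement has flash point 28.9 °C, which is < 60 °C, so it is Category FL (Flammable Liquid).
With pH 0.5 (≤ 2), the etching solution falls in Category CR.
Total Category FL: (two 119 mL containers = 238 mL) + (two 4.1 fl oz containers = 242.72 mL) = 480.72 mL.
480.72 mL is within the passenger aircraft limit of 500 mL for Category FL.
Category CR quantity: two 10 mL containers = 20 mL.
20 mL ≤ 25 mL (passenger aircraft limit, Category CR) — within limit.
Every hazard category is within its passenger aircraft limit and no segregation rule is violated.

Yes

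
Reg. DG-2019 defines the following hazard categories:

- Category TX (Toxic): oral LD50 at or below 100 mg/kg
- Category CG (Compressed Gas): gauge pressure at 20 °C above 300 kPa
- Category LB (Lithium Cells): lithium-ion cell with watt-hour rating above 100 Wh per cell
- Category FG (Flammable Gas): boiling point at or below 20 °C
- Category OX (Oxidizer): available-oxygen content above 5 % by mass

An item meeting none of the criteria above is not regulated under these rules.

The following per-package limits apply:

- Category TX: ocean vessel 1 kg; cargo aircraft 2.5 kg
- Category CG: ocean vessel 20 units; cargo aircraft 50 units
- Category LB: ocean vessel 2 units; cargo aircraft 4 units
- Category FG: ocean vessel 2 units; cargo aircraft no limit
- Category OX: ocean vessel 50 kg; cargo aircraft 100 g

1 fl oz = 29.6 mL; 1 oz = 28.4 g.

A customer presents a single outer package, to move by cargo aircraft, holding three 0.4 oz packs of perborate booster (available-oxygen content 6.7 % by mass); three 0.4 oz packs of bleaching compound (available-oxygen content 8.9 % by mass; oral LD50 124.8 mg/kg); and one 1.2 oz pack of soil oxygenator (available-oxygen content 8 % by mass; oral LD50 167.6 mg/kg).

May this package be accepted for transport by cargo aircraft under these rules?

No

Available-oxygen content 6.7 % by mass meets the Category OX criterion (Oxidizer), so the perborate booster is Category OX.
Available-oxygen content 8.9 % by mass meets the Category OX criterion (Oxidizer), so the bleaching compound is Category OX.
With available-oxygen content 8 % by mass (> 5 % by mass), the soil oxygenator falls in Category OX.
Category OX net quantity: (three 0.4 oz packs = 34.08 g) + (three 0.4 oz packs = 34.08 g) + (one 1.2 oz pack = 34.08 g) = 102.24 g.
102.24 g exceeds the cargo aircraft limit of 100 g for Category OX.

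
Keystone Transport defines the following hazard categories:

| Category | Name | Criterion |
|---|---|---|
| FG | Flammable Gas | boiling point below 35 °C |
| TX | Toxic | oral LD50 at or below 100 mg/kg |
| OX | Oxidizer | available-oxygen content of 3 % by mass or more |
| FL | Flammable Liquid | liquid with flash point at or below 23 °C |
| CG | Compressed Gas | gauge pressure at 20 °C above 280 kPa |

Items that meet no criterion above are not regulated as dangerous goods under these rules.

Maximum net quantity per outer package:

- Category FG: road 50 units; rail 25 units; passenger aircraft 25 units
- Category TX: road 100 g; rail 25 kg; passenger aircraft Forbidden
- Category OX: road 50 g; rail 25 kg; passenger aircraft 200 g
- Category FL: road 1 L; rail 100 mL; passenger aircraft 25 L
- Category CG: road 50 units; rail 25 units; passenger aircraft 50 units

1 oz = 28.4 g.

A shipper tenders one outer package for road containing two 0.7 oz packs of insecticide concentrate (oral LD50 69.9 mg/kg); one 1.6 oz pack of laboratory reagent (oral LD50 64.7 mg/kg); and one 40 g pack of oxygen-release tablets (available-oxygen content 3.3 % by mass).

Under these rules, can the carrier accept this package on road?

Yes

Oral LD50 69.9 mg/kg meets the Category TX criterion (Toxic), so the insecticide concentrate is Category TX.
Oral LD50 64.7 mg/kg meets the Category TX criterion (Toxic), so the laboratory reagent is Category TX.
Available-oxygen content 3.3 % by mass meets the Category OX criterion (Oxidizer), so the oxygen-release tablets are Category OX.
Category TX net quantity: (two 0.7 oz packs = 39.76 g) + (one 1.6 oz pack = 45.44 g) = 85.2 g.
85.2 g ≤ 100 g (road limit, Category TX) — within limit.
Category OX quantity: 40 g.
40 g is within the road limit of 50 g for Category OX.
Every hazard category is within its road limit and no segregation rule is violated.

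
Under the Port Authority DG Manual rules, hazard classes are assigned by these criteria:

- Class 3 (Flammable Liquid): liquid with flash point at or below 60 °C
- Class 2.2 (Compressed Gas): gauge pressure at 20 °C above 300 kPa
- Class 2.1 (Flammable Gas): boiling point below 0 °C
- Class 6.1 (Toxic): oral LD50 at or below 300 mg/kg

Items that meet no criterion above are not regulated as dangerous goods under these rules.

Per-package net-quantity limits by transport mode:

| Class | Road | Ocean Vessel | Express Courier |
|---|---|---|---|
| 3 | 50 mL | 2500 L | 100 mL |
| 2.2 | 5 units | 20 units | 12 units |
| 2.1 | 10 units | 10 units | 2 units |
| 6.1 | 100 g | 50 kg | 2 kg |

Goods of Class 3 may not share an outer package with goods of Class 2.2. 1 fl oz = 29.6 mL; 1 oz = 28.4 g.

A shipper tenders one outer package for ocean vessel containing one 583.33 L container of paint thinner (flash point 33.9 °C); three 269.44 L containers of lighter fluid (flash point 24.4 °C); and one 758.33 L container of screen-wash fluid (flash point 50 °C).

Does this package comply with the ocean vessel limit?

Yes

With flash point 33.9 °C (≤ 60 °C), the paint thinner falls in Class 3.
Lighter fluid: flash point 24.4 °C ≤ 60 °C → Class 3 (Flammable Liquid).
Flash point 50 °C meets the Class 3 criterion (Flammable Liquid), so the screen-wash fluid is Class 3.
Class 3 net quantity: 583.33 L + (three 269.44 L containers = 808.32 L) + 758.33 L = 2149.98 L.
2149.98 L is within the ocean vessel limit of 2500 L for Class 3.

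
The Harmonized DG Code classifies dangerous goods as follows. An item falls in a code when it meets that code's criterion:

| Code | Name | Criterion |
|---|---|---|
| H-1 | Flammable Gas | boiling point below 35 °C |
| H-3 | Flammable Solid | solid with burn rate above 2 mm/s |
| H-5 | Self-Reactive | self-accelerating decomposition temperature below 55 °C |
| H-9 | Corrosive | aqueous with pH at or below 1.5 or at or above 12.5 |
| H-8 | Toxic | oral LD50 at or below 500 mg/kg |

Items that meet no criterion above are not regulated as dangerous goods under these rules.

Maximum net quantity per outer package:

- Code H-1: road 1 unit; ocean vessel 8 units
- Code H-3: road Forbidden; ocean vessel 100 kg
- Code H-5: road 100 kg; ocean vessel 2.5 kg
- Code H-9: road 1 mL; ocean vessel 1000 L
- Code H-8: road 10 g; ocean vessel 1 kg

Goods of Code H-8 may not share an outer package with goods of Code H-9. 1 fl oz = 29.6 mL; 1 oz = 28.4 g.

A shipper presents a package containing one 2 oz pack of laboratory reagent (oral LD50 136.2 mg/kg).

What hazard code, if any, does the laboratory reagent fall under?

Code H-8

Oral LD50 136.2 mg/kg meets the Code H-8 criterion (Toxic), so the laboratory reagent is Code H-8.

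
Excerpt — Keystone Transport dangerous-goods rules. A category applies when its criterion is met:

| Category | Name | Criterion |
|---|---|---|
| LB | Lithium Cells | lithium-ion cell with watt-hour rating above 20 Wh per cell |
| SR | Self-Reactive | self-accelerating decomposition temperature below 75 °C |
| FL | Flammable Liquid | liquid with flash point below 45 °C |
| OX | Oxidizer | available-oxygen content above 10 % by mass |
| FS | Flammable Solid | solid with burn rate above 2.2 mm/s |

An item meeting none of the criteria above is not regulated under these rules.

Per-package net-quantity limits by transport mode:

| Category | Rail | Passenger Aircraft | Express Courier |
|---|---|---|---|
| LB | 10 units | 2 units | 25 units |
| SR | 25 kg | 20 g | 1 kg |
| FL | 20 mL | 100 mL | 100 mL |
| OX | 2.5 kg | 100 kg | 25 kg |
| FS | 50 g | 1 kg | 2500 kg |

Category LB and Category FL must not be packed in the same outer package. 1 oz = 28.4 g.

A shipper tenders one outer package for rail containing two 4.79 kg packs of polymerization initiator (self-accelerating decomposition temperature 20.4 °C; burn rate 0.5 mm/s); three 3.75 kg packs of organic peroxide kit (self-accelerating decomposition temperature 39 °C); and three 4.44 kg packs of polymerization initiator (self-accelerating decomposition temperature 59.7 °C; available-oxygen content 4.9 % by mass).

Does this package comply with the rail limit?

Self-accelerating decomposition temperature 20.4 °C meets the Category SR criterion (Self-Reactive), so the polymerization initiator is Category SR.
With self-accelerating decomposition temperature 39 °C (< 75 °C), the organic peroxide kit falls in Category SR.
Self-accelerating decomposition temperature 59.7 °C meets the Category SR criterion (Self-Reactive), so the polymerization initiator is Category SR.
Total Category SR: (two 4.79 kg packs = 9.58 kg) + (three 3.75 kg packs = 11.25 kg) + (three 4.44 kg packs = 13.32 kg) = 34.15 kg.
34.15 kg exceeds the rail limit of 25 kg for Category SR.

No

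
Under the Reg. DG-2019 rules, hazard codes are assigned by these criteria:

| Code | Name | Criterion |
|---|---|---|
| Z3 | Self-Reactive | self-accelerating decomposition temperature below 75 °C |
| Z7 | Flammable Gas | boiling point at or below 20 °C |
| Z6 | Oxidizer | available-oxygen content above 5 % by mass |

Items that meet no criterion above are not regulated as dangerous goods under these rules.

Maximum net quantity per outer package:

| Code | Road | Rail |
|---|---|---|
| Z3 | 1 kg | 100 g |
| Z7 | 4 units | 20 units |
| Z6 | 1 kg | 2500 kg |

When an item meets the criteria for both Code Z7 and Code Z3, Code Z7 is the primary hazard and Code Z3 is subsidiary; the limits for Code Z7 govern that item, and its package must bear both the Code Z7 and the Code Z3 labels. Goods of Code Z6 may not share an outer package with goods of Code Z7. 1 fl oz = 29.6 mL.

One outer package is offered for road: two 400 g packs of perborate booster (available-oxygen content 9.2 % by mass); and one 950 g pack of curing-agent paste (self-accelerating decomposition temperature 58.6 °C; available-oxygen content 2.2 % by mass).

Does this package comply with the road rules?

With available-oxygen content 9.2 % by mass (> 5 % by mass), the perborate booster falls in Code Z6.
The curing-agent paste has self-accelerating decomposition temperature 58.6 °C, which is < 75 °C, so it is Code Z3 (Self-Reactive).
Code Z6 quantity: two 400 g packs = 800 g.
800 g is within the road limit of 1 kg for Code Z6.
Code Z3 quantity: 950 g.
That is within the Code Z3 road limit of 1 kg.
The segregation rule (Code Z6 with Code Z7) does not apply to Code Z6 with Code Z3.
Every hazard code is within its road limit and no segregation rule is violated.

Yes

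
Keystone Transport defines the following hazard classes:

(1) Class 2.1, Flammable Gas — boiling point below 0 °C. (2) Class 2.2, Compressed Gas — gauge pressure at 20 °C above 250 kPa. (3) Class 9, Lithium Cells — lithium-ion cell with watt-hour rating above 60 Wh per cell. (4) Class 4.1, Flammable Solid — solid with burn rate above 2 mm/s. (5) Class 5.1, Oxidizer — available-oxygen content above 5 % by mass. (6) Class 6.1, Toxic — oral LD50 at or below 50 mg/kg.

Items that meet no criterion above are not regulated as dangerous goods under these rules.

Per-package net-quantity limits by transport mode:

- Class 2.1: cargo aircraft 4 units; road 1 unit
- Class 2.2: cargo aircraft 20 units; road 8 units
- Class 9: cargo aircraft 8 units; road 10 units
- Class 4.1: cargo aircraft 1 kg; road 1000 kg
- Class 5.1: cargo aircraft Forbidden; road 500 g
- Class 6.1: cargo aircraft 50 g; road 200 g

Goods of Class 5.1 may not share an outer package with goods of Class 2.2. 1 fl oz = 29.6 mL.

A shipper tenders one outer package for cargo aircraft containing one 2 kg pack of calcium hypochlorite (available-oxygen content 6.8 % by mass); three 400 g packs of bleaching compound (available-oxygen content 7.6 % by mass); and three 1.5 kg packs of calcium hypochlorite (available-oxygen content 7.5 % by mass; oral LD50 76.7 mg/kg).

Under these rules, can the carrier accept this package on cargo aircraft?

No

Calcium hypochlorite: available-oxygen content 6.8 % by mass > 5 % by mass → Class 5.1 (Oxidizer).
Bleaching compound: available-oxygen content 7.6 % by mass > 5 % by mass → Class 5.1 (Oxidizer).
The calcium hypochlorite has available-oxygen content 7.5 % by mass, which is > 5 % by mass, so it is Class 5.1 (Oxidizer).
Class 5.1 net quantity: 2 kg + (three 400 g packs = 1.2 kg) + (three 1.5 kg packs = 4.5 kg) = 7.7 kg.
By cargo aircraft, Class 5.1 is Forbidden regardless of quantity.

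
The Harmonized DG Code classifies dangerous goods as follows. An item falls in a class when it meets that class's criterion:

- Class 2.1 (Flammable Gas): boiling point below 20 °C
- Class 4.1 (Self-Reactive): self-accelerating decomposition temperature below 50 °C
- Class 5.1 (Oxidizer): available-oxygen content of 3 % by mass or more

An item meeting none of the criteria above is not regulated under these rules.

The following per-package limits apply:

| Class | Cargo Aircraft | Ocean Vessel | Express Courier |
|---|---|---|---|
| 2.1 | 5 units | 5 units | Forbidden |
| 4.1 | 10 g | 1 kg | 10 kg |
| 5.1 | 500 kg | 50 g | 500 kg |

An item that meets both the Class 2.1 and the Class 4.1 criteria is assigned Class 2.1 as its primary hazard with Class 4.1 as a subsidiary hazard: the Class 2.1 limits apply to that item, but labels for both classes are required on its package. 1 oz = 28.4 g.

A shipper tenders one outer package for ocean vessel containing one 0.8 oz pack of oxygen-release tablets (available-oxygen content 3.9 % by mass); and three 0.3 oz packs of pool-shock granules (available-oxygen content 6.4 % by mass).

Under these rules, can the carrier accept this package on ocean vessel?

Yes

Available-oxygen content 3.9 % by mass meets the Class 5.1 criterion (Oxidizer), so the oxygen-release tablets are Class 5.1.
With available-oxygen content 6.4 % by mass (≥ 3 % by mass), the pool-shock granules fall in Class 5.1.
Class 5.1 net quantity: (one 0.8 oz pack = 22.72 g) + (three 0.3 oz packs = 25.56 g) = 48.28 g.
48.28 g is within the ocean vessel limit of 50 g for Class 5.1.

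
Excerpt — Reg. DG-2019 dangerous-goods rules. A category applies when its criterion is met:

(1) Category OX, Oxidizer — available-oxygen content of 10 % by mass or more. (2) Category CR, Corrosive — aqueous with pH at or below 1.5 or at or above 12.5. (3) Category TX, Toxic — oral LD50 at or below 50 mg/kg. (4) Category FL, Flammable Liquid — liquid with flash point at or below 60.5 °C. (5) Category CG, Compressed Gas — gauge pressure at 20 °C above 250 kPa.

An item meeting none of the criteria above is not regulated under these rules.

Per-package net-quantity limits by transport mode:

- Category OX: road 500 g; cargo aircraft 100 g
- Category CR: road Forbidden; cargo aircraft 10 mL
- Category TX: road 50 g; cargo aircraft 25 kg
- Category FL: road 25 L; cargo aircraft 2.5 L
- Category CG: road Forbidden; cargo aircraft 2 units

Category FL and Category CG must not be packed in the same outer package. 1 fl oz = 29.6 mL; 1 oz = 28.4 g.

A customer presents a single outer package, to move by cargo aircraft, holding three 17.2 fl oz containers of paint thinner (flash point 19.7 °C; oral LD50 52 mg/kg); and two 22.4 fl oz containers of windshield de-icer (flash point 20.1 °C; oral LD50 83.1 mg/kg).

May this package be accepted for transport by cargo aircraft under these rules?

Paint thinner: flash point 19.7 °C ≤ 60.5 °C → Category FL (Flammable Liquid).
The windshield de-icer has flash point 20.1 °C, which is ≤ 60.5 °C, so it is Category FL (Flammable Liquid).
Total Category FL: (three 17.2 fl oz containers = 1527.36 mL) + (two 22.4 fl oz containers = 1326.08 mL) = 2853.44 mL.
That exceeds the Category FL cargo aircraft limit of 2.5 L.

No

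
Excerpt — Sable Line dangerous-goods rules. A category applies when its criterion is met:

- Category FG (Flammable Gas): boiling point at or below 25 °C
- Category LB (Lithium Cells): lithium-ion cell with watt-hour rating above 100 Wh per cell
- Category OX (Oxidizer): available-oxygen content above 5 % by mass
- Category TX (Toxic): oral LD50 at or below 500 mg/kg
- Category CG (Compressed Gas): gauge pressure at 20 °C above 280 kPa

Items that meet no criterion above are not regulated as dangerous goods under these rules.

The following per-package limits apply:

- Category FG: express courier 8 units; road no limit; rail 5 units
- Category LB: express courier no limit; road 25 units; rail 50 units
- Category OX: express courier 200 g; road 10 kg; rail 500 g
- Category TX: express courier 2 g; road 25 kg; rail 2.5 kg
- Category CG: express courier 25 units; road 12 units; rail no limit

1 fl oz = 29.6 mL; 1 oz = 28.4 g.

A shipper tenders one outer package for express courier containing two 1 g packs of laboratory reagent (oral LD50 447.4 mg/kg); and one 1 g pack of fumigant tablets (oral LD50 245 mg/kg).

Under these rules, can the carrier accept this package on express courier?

Laboratory reagent: oral LD50 447.4 mg/kg ≤ 500 mg/kg → Category TX (Toxic).
Oral LD50 245 mg/kg meets the Category TX criterion (Toxic), so the fumigant tablets are Category TX.
Category TX net quantity: (two 1 g packs = 2 g) + 1 g = 3 g.
3 g > 2 g (express courier limit, Category TX) — over the limit.

No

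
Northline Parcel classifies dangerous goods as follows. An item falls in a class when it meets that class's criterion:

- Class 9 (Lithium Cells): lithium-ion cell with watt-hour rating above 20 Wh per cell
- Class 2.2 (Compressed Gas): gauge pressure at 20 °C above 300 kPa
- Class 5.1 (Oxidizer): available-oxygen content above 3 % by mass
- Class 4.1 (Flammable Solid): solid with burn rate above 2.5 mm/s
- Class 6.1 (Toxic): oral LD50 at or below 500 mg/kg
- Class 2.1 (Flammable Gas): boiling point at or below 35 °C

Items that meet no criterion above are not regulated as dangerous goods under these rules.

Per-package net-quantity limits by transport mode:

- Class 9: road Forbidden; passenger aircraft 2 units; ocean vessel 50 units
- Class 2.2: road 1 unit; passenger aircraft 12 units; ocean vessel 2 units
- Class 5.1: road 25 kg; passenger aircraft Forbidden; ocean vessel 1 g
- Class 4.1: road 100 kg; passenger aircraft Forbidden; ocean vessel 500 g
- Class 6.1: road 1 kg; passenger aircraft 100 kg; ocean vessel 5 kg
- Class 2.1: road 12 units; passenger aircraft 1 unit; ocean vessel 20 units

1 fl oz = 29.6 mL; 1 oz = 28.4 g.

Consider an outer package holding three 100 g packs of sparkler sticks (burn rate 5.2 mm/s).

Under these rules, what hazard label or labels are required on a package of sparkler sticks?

Class 4.1

The sparkler sticks have burn rate 5.2 mm/s, which is > 2.5 mm/s, so they are Class 4.1 (Flammable Solid).
Only the Class 4.1 label is required.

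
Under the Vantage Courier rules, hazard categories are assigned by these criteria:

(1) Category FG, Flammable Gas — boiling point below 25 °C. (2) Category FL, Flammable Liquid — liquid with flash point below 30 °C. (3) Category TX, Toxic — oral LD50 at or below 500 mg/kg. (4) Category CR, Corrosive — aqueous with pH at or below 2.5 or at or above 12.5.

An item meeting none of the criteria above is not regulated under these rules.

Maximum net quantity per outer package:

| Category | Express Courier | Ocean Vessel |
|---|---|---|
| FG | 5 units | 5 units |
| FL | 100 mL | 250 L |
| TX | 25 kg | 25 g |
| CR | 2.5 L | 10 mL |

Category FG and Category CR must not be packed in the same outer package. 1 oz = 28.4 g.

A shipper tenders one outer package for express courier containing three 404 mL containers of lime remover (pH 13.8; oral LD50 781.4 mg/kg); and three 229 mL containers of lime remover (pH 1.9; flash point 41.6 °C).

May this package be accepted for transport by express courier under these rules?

Lime remover: pH 13.8 ≥ 12.5 → Category CR (Corrosive).
The lime remover has pH 1.9, which is ≤ 2.5, so it is Category CR (Corrosive).
Category CR net quantity: (three 404 mL containers = 1.212 L) + (three 229 mL containers = 687 mL) = 1.899 L.
1.899 L ≤ 2.5 L (express courier limit, Category CR) — within limit.

Yes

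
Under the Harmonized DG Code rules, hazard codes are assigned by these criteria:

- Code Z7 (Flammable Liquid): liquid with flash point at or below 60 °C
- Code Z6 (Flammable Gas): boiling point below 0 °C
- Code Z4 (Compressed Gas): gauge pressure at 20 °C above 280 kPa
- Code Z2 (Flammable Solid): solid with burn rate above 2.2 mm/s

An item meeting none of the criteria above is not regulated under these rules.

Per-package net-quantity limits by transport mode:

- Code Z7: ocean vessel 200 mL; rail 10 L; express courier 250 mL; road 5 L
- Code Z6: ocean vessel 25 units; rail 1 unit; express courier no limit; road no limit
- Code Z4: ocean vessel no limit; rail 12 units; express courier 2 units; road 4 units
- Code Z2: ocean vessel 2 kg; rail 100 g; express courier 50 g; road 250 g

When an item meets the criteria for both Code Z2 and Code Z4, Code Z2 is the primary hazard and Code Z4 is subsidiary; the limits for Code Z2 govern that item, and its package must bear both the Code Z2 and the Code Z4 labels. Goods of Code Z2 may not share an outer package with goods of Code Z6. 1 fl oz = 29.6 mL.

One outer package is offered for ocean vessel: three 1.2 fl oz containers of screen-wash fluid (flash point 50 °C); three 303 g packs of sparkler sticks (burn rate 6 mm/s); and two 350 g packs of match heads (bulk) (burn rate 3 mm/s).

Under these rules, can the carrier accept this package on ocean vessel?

Yes

With flash point 50 °C (≤ 60 °C), the screen-wash fluid falls in Code Z7.
Sparkler sticks: burn rate 6 mm/s > 2.2 mm/s → Code Z2 (Flammable Solid).
The match heads (bulk) have burn rate 3 mm/s, which is > 2.2 mm/s, so they are Code Z2 (Flammable Solid).
Code Z2 net quantity: (three 303 g packs = 909 g) + (two 350 g packs = 700 g) = 1.609 kg.
1.609 kg is within the ocean vessel limit of 2 kg for Code Z2.
Code Z7 quantity: three 1.2 fl oz containers = 106.56 mL.
That is within the Code Z7 ocean vessel limit of 200 mL.
The segregation rule (Code Z2 with Code Z6) does not apply to Code Z2 with Code Z7.
Every hazard code is within its ocean vessel limit and no segregation rule is violated.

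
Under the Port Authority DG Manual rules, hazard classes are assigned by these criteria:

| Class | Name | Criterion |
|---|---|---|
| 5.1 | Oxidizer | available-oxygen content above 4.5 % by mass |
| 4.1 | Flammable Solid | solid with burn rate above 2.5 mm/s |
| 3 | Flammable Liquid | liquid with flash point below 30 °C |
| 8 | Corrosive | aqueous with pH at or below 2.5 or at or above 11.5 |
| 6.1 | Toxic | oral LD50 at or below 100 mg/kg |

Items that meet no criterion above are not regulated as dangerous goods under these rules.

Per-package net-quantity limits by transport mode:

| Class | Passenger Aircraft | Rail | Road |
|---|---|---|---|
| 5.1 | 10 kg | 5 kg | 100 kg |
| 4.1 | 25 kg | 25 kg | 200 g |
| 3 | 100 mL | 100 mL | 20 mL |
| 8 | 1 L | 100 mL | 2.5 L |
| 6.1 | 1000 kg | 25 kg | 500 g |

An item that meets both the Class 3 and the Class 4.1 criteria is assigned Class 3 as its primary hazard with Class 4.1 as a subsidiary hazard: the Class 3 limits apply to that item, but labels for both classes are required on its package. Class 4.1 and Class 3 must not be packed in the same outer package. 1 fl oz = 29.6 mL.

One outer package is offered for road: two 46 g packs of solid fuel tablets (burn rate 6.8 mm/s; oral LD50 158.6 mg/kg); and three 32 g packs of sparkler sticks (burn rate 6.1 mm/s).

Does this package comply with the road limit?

Yes

Solid fuel tablets: burn rate 6.8 mm/s > 2.5 mm/s → Class 4.1 (Flammable Solid).
With burn rate 6.1 mm/s (> 2.5 mm/s), the sparkler sticks fall in Class 4.1.
Total Class 4.1: (two 46 g packs = 92 g) + (three 32 g packs = 96 g) = 188 g.
188 g ≤ 200 g (road limit, Class 4.1) — within limit.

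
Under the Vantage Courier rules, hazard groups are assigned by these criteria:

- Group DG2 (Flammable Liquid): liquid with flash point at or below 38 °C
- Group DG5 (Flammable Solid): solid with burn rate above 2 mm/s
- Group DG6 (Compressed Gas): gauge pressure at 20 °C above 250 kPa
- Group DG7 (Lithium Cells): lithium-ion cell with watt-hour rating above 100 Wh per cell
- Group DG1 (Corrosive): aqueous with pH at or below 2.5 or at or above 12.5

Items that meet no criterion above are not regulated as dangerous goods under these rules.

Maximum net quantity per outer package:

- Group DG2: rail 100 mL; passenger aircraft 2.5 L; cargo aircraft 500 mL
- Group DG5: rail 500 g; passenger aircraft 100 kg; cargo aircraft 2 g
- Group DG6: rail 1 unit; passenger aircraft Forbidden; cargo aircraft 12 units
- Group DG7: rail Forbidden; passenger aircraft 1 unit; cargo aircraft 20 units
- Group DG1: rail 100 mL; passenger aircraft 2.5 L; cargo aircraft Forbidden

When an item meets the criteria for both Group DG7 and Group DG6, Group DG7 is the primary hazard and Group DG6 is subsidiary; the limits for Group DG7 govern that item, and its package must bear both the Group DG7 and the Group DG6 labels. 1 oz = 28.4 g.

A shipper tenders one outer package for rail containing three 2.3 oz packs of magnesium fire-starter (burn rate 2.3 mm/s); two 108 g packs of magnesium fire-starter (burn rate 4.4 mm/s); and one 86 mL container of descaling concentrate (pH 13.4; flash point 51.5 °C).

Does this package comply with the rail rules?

Yes

Burn rate 2.3 mm/s meets the Group DG5 criterion (Flammable Solid), so the magnesium fire-starter is Group DG5.
The magnesium fire-starter has burn rate 4.4 mm/s, which is > 2 mm/s, so it is Group DG5 (Flammable Solid).
With pH 13.4 (≥ 12.5), the descaling concentrate falls in Group DG1.
Group DG5 net quantity: (three 2.3 oz packs = 195.96 g) + (two 108 g packs = 216 g) = 411.96 g.
411.96 g ≤ 500 g (rail limit, Group DG5) — within limit.
Group DG1 quantity: 86 mL.
86 mL is within the rail limit of 100 mL for Group DG1.
Every hazard group is within its rail limit and no segregation rule is violated.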